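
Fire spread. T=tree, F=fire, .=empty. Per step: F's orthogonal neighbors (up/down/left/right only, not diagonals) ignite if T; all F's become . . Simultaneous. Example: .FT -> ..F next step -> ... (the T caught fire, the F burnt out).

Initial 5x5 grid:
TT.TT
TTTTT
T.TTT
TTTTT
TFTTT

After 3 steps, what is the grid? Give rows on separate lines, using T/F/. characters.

Step 1: 3 trees catch fire, 1 burn out
  TT.TT
  TTTTT
  T.TTT
  TFTTT
  F.FTT
Step 2: 3 trees catch fire, 3 burn out
  TT.TT
  TTTTT
  T.TTT
  F.FTT
  ...FT
Step 3: 4 trees catch fire, 3 burn out
  TT.TT
  TTTTT
  F.FTT
  ...FT
  ....F

TT.TT
TTTTT
F.FTT
...FT
....F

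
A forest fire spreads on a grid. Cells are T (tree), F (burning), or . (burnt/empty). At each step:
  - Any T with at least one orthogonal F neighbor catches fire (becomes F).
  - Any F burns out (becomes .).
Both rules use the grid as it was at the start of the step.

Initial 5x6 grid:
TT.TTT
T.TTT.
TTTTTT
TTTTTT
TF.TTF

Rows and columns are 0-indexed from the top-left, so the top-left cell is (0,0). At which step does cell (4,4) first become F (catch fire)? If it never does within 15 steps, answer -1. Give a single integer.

Step 1: cell (4,4)='F' (+4 fires, +2 burnt)
  -> target ignites at step 1
Step 2: cell (4,4)='.' (+6 fires, +4 burnt)
Step 3: cell (4,4)='.' (+4 fires, +6 burnt)
Step 4: cell (4,4)='.' (+4 fires, +4 burnt)
Step 5: cell (4,4)='.' (+3 fires, +4 burnt)
Step 6: cell (4,4)='.' (+3 fires, +3 burnt)
Step 7: cell (4,4)='.' (+0 fires, +3 burnt)
  fire out at step 7

1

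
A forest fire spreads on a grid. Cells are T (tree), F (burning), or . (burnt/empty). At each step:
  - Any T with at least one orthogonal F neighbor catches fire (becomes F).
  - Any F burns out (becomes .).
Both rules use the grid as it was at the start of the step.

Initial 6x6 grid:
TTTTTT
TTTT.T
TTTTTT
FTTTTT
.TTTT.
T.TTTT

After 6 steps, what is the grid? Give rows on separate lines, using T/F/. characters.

Step 1: 2 trees catch fire, 1 burn out
  TTTTTT
  TTTT.T
  FTTTTT
  .FTTTT
  .TTTT.
  T.TTTT
Step 2: 4 trees catch fire, 2 burn out
  TTTTTT
  FTTT.T
  .FTTTT
  ..FTTT
  .FTTT.
  T.TTTT
Step 3: 5 trees catch fire, 4 burn out
  FTTTTT
  .FTT.T
  ..FTTT
  ...FTT
  ..FTT.
  T.TTTT
Step 4: 6 trees catch fire, 5 burn out
  .FTTTT
  ..FT.T
  ...FTT
  ....FT
  ...FT.
  T.FTTT
Step 5: 6 trees catch fire, 6 burn out
  ..FTTT
  ...F.T
  ....FT
  .....F
  ....F.
  T..FTT
Step 6: 3 trees catch fire, 6 burn out
  ...FTT
  .....T
  .....F
  ......
  ......
  T...FT

...FTT
.....T
.....F
......
......
T...FT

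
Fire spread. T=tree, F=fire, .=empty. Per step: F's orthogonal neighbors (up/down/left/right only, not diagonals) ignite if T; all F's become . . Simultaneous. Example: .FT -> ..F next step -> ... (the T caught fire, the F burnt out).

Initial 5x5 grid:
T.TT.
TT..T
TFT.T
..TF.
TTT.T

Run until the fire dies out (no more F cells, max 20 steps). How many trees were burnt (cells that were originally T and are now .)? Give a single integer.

Step 1: +4 fires, +2 burnt (F count now 4)
Step 2: +2 fires, +4 burnt (F count now 2)
Step 3: +2 fires, +2 burnt (F count now 2)
Step 4: +1 fires, +2 burnt (F count now 1)
Step 5: +0 fires, +1 burnt (F count now 0)
Fire out after step 5
Initially T: 14, now '.': 20
Total burnt (originally-T cells now '.'): 9

Answer: 9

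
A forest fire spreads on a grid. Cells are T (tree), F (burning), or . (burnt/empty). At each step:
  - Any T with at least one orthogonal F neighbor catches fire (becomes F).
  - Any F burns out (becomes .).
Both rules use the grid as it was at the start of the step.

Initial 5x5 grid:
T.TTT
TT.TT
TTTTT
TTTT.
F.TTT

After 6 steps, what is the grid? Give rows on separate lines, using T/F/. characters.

Step 1: 1 trees catch fire, 1 burn out
  T.TTT
  TT.TT
  TTTTT
  FTTT.
  ..TTT
Step 2: 2 trees catch fire, 1 burn out
  T.TTT
  TT.TT
  FTTTT
  .FTT.
  ..TTT
Step 3: 3 trees catch fire, 2 burn out
  T.TTT
  FT.TT
  .FTTT
  ..FT.
  ..TTT
Step 4: 5 trees catch fire, 3 burn out
  F.TTT
  .F.TT
  ..FTT
  ...F.
  ..FTT
Step 5: 2 trees catch fire, 5 burn out
  ..TTT
  ...TT
  ...FT
  .....
  ...FT
Step 6: 3 trees catch fire, 2 burn out
  ..TTT
  ...FT
  ....F
  .....
  ....F

..TTT
...FT
....F
.....
....F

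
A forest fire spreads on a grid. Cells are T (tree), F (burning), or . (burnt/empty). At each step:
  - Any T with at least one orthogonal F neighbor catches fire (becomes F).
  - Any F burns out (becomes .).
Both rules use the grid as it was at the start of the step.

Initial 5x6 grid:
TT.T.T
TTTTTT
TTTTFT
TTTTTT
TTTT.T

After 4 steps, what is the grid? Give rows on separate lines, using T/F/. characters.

Step 1: 4 trees catch fire, 1 burn out
  TT.T.T
  TTTTFT
  TTTF.F
  TTTTFT
  TTTT.T
Step 2: 5 trees catch fire, 4 burn out
  TT.T.T
  TTTF.F
  TTF...
  TTTF.F
  TTTT.T
Step 3: 7 trees catch fire, 5 burn out
  TT.F.F
  TTF...
  TF....
  TTF...
  TTTF.F
Step 4: 4 trees catch fire, 7 burn out
  TT....
  TF....
  F.....
  TF....
  TTF...

TT....
TF....
F.....
TF....
TTF...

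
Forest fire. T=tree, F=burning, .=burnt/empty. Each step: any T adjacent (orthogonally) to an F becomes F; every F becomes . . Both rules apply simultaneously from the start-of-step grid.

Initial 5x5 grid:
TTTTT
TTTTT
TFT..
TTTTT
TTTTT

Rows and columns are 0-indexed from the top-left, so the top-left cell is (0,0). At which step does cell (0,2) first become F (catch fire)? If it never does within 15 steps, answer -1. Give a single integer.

Step 1: cell (0,2)='T' (+4 fires, +1 burnt)
Step 2: cell (0,2)='T' (+6 fires, +4 burnt)
Step 3: cell (0,2)='F' (+6 fires, +6 burnt)
  -> target ignites at step 3
Step 4: cell (0,2)='.' (+4 fires, +6 burnt)
Step 5: cell (0,2)='.' (+2 fires, +4 burnt)
Step 6: cell (0,2)='.' (+0 fires, +2 burnt)
  fire out at step 6

3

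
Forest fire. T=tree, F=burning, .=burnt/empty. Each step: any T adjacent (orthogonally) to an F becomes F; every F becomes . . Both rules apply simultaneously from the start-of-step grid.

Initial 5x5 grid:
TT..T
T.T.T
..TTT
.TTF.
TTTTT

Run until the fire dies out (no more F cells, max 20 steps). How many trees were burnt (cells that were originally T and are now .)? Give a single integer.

Step 1: +3 fires, +1 burnt (F count now 3)
Step 2: +5 fires, +3 burnt (F count now 5)
Step 3: +3 fires, +5 burnt (F count now 3)
Step 4: +2 fires, +3 burnt (F count now 2)
Step 5: +0 fires, +2 burnt (F count now 0)
Fire out after step 5
Initially T: 16, now '.': 22
Total burnt (originally-T cells now '.'): 13

Answer: 13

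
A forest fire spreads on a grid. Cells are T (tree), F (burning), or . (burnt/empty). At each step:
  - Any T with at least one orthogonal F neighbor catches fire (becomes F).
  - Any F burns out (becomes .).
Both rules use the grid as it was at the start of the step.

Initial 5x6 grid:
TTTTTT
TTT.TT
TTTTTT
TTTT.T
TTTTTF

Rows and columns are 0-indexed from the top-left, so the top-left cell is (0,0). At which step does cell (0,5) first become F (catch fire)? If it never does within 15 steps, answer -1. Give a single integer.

Step 1: cell (0,5)='T' (+2 fires, +1 burnt)
Step 2: cell (0,5)='T' (+2 fires, +2 burnt)
Step 3: cell (0,5)='T' (+4 fires, +2 burnt)
Step 4: cell (0,5)='F' (+5 fires, +4 burnt)
  -> target ignites at step 4
Step 5: cell (0,5)='.' (+4 fires, +5 burnt)
Step 6: cell (0,5)='.' (+4 fires, +4 burnt)
Step 7: cell (0,5)='.' (+3 fires, +4 burnt)
Step 8: cell (0,5)='.' (+2 fires, +3 burnt)
Step 9: cell (0,5)='.' (+1 fires, +2 burnt)
Step 10: cell (0,5)='.' (+0 fires, +1 burnt)
  fire out at step 10

4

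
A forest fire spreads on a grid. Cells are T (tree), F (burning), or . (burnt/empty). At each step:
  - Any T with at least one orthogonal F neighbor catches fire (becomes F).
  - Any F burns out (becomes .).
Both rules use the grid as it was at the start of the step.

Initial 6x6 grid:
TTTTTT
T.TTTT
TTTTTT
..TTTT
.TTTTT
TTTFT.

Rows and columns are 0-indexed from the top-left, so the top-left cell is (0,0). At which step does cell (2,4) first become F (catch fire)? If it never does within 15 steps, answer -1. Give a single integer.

Step 1: cell (2,4)='T' (+3 fires, +1 burnt)
Step 2: cell (2,4)='T' (+4 fires, +3 burnt)
Step 3: cell (2,4)='T' (+6 fires, +4 burnt)
Step 4: cell (2,4)='F' (+4 fires, +6 burnt)
  -> target ignites at step 4
Step 5: cell (2,4)='.' (+5 fires, +4 burnt)
Step 6: cell (2,4)='.' (+4 fires, +5 burnt)
Step 7: cell (2,4)='.' (+3 fires, +4 burnt)
Step 8: cell (2,4)='.' (+1 fires, +3 burnt)
Step 9: cell (2,4)='.' (+0 fires, +1 burnt)
  fire out at step 9

4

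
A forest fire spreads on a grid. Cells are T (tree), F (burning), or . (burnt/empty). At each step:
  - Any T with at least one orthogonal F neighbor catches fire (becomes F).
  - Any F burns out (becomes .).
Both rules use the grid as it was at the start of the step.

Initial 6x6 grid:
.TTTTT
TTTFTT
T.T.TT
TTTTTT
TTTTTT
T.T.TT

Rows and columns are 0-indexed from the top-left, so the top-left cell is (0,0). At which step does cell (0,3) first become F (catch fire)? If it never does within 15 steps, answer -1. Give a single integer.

Step 1: cell (0,3)='F' (+3 fires, +1 burnt)
  -> target ignites at step 1
Step 2: cell (0,3)='.' (+6 fires, +3 burnt)
Step 3: cell (0,3)='.' (+6 fires, +6 burnt)
Step 4: cell (0,3)='.' (+6 fires, +6 burnt)
Step 5: cell (0,3)='.' (+6 fires, +6 burnt)
Step 6: cell (0,3)='.' (+2 fires, +6 burnt)
Step 7: cell (0,3)='.' (+1 fires, +2 burnt)
Step 8: cell (0,3)='.' (+0 fires, +1 burnt)
  fire out at step 8

1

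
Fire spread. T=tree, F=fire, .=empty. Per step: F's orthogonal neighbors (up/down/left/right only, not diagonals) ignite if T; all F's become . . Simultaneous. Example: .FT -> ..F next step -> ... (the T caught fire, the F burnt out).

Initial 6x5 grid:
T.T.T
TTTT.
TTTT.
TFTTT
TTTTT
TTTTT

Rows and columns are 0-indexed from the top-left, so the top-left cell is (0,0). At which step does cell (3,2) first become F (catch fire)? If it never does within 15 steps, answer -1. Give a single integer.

Step 1: cell (3,2)='F' (+4 fires, +1 burnt)
  -> target ignites at step 1
Step 2: cell (3,2)='.' (+7 fires, +4 burnt)
Step 3: cell (3,2)='.' (+7 fires, +7 burnt)
Step 4: cell (3,2)='.' (+5 fires, +7 burnt)
Step 5: cell (3,2)='.' (+1 fires, +5 burnt)
Step 6: cell (3,2)='.' (+0 fires, +1 burnt)
  fire out at step 6

1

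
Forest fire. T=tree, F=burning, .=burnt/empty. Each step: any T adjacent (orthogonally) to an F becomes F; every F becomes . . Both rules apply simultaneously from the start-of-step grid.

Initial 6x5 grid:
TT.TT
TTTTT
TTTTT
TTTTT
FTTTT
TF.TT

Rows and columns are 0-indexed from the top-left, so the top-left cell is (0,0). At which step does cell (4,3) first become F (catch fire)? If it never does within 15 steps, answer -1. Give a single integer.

Step 1: cell (4,3)='T' (+3 fires, +2 burnt)
Step 2: cell (4,3)='T' (+3 fires, +3 burnt)
Step 3: cell (4,3)='F' (+4 fires, +3 burnt)
  -> target ignites at step 3
Step 4: cell (4,3)='.' (+6 fires, +4 burnt)
Step 5: cell (4,3)='.' (+5 fires, +6 burnt)
Step 6: cell (4,3)='.' (+2 fires, +5 burnt)
Step 7: cell (4,3)='.' (+2 fires, +2 burnt)
Step 8: cell (4,3)='.' (+1 fires, +2 burnt)
Step 9: cell (4,3)='.' (+0 fires, +1 burnt)
  fire out at step 9

3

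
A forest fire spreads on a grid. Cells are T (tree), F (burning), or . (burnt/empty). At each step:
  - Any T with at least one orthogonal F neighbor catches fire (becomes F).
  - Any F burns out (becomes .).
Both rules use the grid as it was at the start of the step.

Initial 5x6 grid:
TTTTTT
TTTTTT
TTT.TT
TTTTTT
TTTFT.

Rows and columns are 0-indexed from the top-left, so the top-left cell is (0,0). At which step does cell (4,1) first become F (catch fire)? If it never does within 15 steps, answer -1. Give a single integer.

Step 1: cell (4,1)='T' (+3 fires, +1 burnt)
Step 2: cell (4,1)='F' (+3 fires, +3 burnt)
  -> target ignites at step 2
Step 3: cell (4,1)='.' (+5 fires, +3 burnt)
Step 4: cell (4,1)='.' (+5 fires, +5 burnt)
Step 5: cell (4,1)='.' (+6 fires, +5 burnt)
Step 6: cell (4,1)='.' (+4 fires, +6 burnt)
Step 7: cell (4,1)='.' (+1 fires, +4 burnt)
Step 8: cell (4,1)='.' (+0 fires, +1 burnt)
  fire out at step 8

2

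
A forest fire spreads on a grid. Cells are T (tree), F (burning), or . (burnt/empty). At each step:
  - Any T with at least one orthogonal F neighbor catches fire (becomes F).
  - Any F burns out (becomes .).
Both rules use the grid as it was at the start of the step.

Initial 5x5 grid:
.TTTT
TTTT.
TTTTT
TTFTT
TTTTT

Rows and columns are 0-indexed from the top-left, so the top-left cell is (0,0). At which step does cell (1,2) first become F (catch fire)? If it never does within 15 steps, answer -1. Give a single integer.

Step 1: cell (1,2)='T' (+4 fires, +1 burnt)
Step 2: cell (1,2)='F' (+7 fires, +4 burnt)
  -> target ignites at step 2
Step 3: cell (1,2)='.' (+7 fires, +7 burnt)
Step 4: cell (1,2)='.' (+3 fires, +7 burnt)
Step 5: cell (1,2)='.' (+1 fires, +3 burnt)
Step 6: cell (1,2)='.' (+0 fires, +1 burnt)
  fire out at step 6

2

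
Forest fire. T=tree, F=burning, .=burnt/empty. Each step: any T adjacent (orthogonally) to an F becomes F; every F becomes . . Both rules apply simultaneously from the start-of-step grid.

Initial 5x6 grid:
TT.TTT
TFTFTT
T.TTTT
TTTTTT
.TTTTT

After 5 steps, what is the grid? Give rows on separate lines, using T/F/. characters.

Step 1: 6 trees catch fire, 2 burn out
  TF.FTT
  F.F.FT
  T.TFTT
  TTTTTT
  .TTTTT
Step 2: 7 trees catch fire, 6 burn out
  F...FT
  .....F
  F.F.FT
  TTTFTT
  .TTTTT
Step 3: 6 trees catch fire, 7 burn out
  .....F
  ......
  .....F
  FTF.FT
  .TTFTT
Step 4: 4 trees catch fire, 6 burn out
  ......
  ......
  ......
  .F...F
  .TF.FT
Step 5: 2 trees catch fire, 4 burn out
  ......
  ......
  ......
  ......
  .F...F

......
......
......
......
.F...F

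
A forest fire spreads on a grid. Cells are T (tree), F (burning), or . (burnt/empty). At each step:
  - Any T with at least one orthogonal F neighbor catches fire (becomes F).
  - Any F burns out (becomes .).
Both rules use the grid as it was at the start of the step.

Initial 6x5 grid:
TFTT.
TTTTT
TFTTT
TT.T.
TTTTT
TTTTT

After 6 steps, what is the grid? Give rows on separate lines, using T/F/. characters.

Step 1: 6 trees catch fire, 2 burn out
  F.FT.
  TFTTT
  F.FTT
  TF.T.
  TTTTT
  TTTTT
Step 2: 6 trees catch fire, 6 burn out
  ...F.
  F.FTT
  ...FT
  F..T.
  TFTTT
  TTTTT
Step 3: 6 trees catch fire, 6 burn out
  .....
  ...FT
  ....F
  ...F.
  F.FTT
  TFTTT
Step 4: 4 trees catch fire, 6 burn out
  .....
  ....F
  .....
  .....
  ...FT
  F.FTT
Step 5: 2 trees catch fire, 4 burn out
  .....
  .....
  .....
  .....
  ....F
  ...FT
Step 6: 1 trees catch fire, 2 burn out
  .....
  .....
  .....
  .....
  .....
  ....F

.....
.....
.....
.....
.....
....F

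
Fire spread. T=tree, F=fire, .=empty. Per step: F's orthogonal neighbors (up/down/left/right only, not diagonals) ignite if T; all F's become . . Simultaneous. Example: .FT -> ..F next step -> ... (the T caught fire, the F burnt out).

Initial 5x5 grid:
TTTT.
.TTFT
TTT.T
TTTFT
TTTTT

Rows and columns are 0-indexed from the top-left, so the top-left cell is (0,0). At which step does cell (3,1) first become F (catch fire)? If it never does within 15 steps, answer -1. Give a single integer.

Step 1: cell (3,1)='T' (+6 fires, +2 burnt)
Step 2: cell (3,1)='F' (+7 fires, +6 burnt)
  -> target ignites at step 2
Step 3: cell (3,1)='.' (+4 fires, +7 burnt)
Step 4: cell (3,1)='.' (+3 fires, +4 burnt)
Step 5: cell (3,1)='.' (+0 fires, +3 burnt)
  fire out at step 5

2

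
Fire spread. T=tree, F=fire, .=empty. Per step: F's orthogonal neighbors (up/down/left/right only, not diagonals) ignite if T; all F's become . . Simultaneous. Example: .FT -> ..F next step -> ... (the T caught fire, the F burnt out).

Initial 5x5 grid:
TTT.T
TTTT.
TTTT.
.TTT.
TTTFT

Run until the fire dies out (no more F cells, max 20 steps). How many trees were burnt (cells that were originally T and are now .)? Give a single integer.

Answer: 18

Derivation:
Step 1: +3 fires, +1 burnt (F count now 3)
Step 2: +3 fires, +3 burnt (F count now 3)
Step 3: +4 fires, +3 burnt (F count now 4)
Step 4: +2 fires, +4 burnt (F count now 2)
Step 5: +3 fires, +2 burnt (F count now 3)
Step 6: +2 fires, +3 burnt (F count now 2)
Step 7: +1 fires, +2 burnt (F count now 1)
Step 8: +0 fires, +1 burnt (F count now 0)
Fire out after step 8
Initially T: 19, now '.': 24
Total burnt (originally-T cells now '.'): 18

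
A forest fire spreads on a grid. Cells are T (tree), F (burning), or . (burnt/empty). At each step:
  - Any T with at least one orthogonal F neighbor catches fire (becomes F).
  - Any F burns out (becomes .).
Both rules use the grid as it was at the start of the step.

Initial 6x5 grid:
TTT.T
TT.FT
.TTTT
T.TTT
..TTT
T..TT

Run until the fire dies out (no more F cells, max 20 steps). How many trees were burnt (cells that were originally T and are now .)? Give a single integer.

Step 1: +2 fires, +1 burnt (F count now 2)
Step 2: +4 fires, +2 burnt (F count now 4)
Step 3: +4 fires, +4 burnt (F count now 4)
Step 4: +4 fires, +4 burnt (F count now 4)
Step 5: +3 fires, +4 burnt (F count now 3)
Step 6: +2 fires, +3 burnt (F count now 2)
Step 7: +0 fires, +2 burnt (F count now 0)
Fire out after step 7
Initially T: 21, now '.': 28
Total burnt (originally-T cells now '.'): 19

Answer: 19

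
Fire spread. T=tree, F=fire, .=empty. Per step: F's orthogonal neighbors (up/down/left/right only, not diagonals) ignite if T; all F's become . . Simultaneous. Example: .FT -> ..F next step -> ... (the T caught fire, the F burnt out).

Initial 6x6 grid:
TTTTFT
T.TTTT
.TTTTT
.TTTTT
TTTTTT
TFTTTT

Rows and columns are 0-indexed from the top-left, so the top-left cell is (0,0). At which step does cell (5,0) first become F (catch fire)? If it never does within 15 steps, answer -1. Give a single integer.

Step 1: cell (5,0)='F' (+6 fires, +2 burnt)
  -> target ignites at step 1
Step 2: cell (5,0)='.' (+8 fires, +6 burnt)
Step 3: cell (5,0)='.' (+9 fires, +8 burnt)
Step 4: cell (5,0)='.' (+6 fires, +9 burnt)
Step 5: cell (5,0)='.' (+2 fires, +6 burnt)
Step 6: cell (5,0)='.' (+0 fires, +2 burnt)
  fire out at step 6

1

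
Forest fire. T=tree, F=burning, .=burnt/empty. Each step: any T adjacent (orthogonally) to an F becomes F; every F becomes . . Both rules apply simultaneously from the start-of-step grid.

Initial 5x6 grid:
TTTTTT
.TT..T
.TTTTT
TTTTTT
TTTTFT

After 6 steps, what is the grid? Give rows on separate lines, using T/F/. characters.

Step 1: 3 trees catch fire, 1 burn out
  TTTTTT
  .TT..T
  .TTTTT
  TTTTFT
  TTTF.F
Step 2: 4 trees catch fire, 3 burn out
  TTTTTT
  .TT..T
  .TTTFT
  TTTF.F
  TTF...
Step 3: 4 trees catch fire, 4 burn out
  TTTTTT
  .TT..T
  .TTF.F
  TTF...
  TF....
Step 4: 4 trees catch fire, 4 burn out
  TTTTTT
  .TT..F
  .TF...
  TF....
  F.....
Step 5: 4 trees catch fire, 4 burn out
  TTTTTF
  .TF...
  .F....
  F.....
  ......
Step 6: 3 trees catch fire, 4 burn out
  TTFTF.
  .F....
  ......
  ......
  ......

TTFTF.
.F....
......
......
......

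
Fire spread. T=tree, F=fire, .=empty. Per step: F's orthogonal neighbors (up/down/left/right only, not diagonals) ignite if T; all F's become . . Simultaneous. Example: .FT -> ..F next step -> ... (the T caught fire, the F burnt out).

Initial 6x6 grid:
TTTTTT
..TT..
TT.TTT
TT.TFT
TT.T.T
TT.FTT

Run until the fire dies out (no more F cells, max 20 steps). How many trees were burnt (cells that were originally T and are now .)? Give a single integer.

Step 1: +5 fires, +2 burnt (F count now 5)
Step 2: +4 fires, +5 burnt (F count now 4)
Step 3: +1 fires, +4 burnt (F count now 1)
Step 4: +2 fires, +1 burnt (F count now 2)
Step 5: +2 fires, +2 burnt (F count now 2)
Step 6: +2 fires, +2 burnt (F count now 2)
Step 7: +1 fires, +2 burnt (F count now 1)
Step 8: +0 fires, +1 burnt (F count now 0)
Fire out after step 8
Initially T: 25, now '.': 28
Total burnt (originally-T cells now '.'): 17

Answer: 17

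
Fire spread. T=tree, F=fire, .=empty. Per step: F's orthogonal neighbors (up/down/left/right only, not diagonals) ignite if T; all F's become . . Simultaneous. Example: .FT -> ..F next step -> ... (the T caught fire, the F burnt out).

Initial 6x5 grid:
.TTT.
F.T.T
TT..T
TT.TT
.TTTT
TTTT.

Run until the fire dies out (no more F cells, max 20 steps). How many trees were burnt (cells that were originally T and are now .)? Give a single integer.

Answer: 16

Derivation:
Step 1: +1 fires, +1 burnt (F count now 1)
Step 2: +2 fires, +1 burnt (F count now 2)
Step 3: +1 fires, +2 burnt (F count now 1)
Step 4: +1 fires, +1 burnt (F count now 1)
Step 5: +2 fires, +1 burnt (F count now 2)
Step 6: +3 fires, +2 burnt (F count now 3)
Step 7: +3 fires, +3 burnt (F count now 3)
Step 8: +1 fires, +3 burnt (F count now 1)
Step 9: +1 fires, +1 burnt (F count now 1)
Step 10: +1 fires, +1 burnt (F count now 1)
Step 11: +0 fires, +1 burnt (F count now 0)
Fire out after step 11
Initially T: 20, now '.': 26
Total burnt (originally-T cells now '.'): 16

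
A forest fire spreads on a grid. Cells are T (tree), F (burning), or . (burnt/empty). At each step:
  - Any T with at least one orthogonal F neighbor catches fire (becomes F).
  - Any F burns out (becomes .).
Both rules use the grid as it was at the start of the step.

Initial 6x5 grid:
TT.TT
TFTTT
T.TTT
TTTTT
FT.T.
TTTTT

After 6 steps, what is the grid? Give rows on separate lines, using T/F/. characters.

Step 1: 6 trees catch fire, 2 burn out
  TF.TT
  F.FTT
  T.TTT
  FTTTT
  .F.T.
  FTTTT
Step 2: 6 trees catch fire, 6 burn out
  F..TT
  ...FT
  F.FTT
  .FTTT
  ...T.
  .FTTT
Step 3: 5 trees catch fire, 6 burn out
  ...FT
  ....F
  ...FT
  ..FTT
  ...T.
  ..FTT
Step 4: 4 trees catch fire, 5 burn out
  ....F
  .....
  ....F
  ...FT
  ...T.
  ...FT
Step 5: 3 trees catch fire, 4 burn out
  .....
  .....
  .....
  ....F
  ...F.
  ....F
Step 6: 0 trees catch fire, 3 burn out
  .....
  .....
  .....
  .....
  .....
  .....

.....
.....
.....
.....
.....
.....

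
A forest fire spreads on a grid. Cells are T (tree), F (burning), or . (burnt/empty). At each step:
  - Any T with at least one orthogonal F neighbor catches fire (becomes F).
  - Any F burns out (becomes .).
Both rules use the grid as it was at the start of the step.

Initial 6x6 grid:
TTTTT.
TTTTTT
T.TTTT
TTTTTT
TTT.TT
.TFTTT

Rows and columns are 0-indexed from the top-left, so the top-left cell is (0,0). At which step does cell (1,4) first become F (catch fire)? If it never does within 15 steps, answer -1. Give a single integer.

Step 1: cell (1,4)='T' (+3 fires, +1 burnt)
Step 2: cell (1,4)='T' (+3 fires, +3 burnt)
Step 3: cell (1,4)='T' (+6 fires, +3 burnt)
Step 4: cell (1,4)='T' (+5 fires, +6 burnt)
Step 5: cell (1,4)='T' (+6 fires, +5 burnt)
Step 6: cell (1,4)='F' (+5 fires, +6 burnt)
  -> target ignites at step 6
Step 7: cell (1,4)='.' (+3 fires, +5 burnt)
Step 8: cell (1,4)='.' (+0 fires, +3 burnt)
  fire out at step 8

6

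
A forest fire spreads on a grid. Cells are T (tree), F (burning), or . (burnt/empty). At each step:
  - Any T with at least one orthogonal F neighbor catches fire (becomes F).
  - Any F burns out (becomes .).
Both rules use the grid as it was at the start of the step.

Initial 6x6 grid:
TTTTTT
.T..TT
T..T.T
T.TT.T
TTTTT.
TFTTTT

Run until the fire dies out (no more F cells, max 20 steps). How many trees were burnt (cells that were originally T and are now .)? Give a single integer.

Step 1: +3 fires, +1 burnt (F count now 3)
Step 2: +3 fires, +3 burnt (F count now 3)
Step 3: +4 fires, +3 burnt (F count now 4)
Step 4: +4 fires, +4 burnt (F count now 4)
Step 5: +1 fires, +4 burnt (F count now 1)
Step 6: +0 fires, +1 burnt (F count now 0)
Fire out after step 6
Initially T: 26, now '.': 25
Total burnt (originally-T cells now '.'): 15

Answer: 15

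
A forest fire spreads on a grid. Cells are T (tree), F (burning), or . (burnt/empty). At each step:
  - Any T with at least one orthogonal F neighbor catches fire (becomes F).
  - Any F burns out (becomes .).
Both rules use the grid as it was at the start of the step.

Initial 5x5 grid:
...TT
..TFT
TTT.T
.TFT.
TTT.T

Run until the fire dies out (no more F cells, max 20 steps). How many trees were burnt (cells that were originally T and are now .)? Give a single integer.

Step 1: +7 fires, +2 burnt (F count now 7)
Step 2: +4 fires, +7 burnt (F count now 4)
Step 3: +2 fires, +4 burnt (F count now 2)
Step 4: +0 fires, +2 burnt (F count now 0)
Fire out after step 4
Initially T: 14, now '.': 24
Total burnt (originally-T cells now '.'): 13

Answer: 13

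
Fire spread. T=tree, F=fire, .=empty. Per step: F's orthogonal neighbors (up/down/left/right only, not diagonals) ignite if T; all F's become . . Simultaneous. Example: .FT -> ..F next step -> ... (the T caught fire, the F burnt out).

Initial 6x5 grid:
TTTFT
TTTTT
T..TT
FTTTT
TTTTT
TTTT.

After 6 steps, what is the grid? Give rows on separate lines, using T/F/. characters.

Step 1: 6 trees catch fire, 2 burn out
  TTF.F
  TTTFT
  F..TT
  .FTTT
  FTTTT
  TTTT.
Step 2: 8 trees catch fire, 6 burn out
  TF...
  FTF.F
  ...FT
  ..FTT
  .FTTT
  FTTT.
Step 3: 6 trees catch fire, 8 burn out
  F....
  .F...
  ....F
  ...FT
  ..FTT
  .FTT.
Step 4: 3 trees catch fire, 6 burn out
  .....
  .....
  .....
  ....F
  ...FT
  ..FT.
Step 5: 2 trees catch fire, 3 burn out
  .....
  .....
  .....
  .....
  ....F
  ...F.
Step 6: 0 trees catch fire, 2 burn out
  .....
  .....
  .....
  .....
  .....
  .....

.....
.....
.....
.....
.....
.....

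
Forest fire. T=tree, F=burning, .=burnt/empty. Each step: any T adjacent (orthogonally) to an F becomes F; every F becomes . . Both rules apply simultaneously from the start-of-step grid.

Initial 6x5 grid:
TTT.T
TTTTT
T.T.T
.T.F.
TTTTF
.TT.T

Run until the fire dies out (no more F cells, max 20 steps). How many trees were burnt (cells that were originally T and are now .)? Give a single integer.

Answer: 8

Derivation:
Step 1: +2 fires, +2 burnt (F count now 2)
Step 2: +1 fires, +2 burnt (F count now 1)
Step 3: +2 fires, +1 burnt (F count now 2)
Step 4: +3 fires, +2 burnt (F count now 3)
Step 5: +0 fires, +3 burnt (F count now 0)
Fire out after step 5
Initially T: 20, now '.': 18
Total burnt (originally-T cells now '.'): 8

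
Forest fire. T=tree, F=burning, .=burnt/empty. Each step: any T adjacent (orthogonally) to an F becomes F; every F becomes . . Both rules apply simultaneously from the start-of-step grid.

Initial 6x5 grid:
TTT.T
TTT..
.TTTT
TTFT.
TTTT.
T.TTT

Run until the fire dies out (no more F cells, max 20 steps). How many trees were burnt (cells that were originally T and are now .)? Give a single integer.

Answer: 21

Derivation:
Step 1: +4 fires, +1 burnt (F count now 4)
Step 2: +7 fires, +4 burnt (F count now 7)
Step 3: +5 fires, +7 burnt (F count now 5)
Step 4: +4 fires, +5 burnt (F count now 4)
Step 5: +1 fires, +4 burnt (F count now 1)
Step 6: +0 fires, +1 burnt (F count now 0)
Fire out after step 6
Initially T: 22, now '.': 29
Total burnt (originally-T cells now '.'): 21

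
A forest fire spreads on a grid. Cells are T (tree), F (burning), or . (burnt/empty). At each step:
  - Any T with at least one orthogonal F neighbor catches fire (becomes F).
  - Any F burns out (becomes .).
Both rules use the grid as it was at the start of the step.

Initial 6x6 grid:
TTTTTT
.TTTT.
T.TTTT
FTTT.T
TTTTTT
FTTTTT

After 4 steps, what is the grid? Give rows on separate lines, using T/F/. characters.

Step 1: 4 trees catch fire, 2 burn out
  TTTTTT
  .TTTT.
  F.TTTT
  .FTT.T
  FTTTTT
  .FTTTT
Step 2: 3 trees catch fire, 4 burn out
  TTTTTT
  .TTTT.
  ..TTTT
  ..FT.T
  .FTTTT
  ..FTTT
Step 3: 4 trees catch fire, 3 burn out
  TTTTTT
  .TTTT.
  ..FTTT
  ...F.T
  ..FTTT
  ...FTT
Step 4: 4 trees catch fire, 4 burn out
  TTTTTT
  .TFTT.
  ...FTT
  .....T
  ...FTT
  ....FT

TTTTTT
.TFTT.
...FTT
.....T
...FTT
....FT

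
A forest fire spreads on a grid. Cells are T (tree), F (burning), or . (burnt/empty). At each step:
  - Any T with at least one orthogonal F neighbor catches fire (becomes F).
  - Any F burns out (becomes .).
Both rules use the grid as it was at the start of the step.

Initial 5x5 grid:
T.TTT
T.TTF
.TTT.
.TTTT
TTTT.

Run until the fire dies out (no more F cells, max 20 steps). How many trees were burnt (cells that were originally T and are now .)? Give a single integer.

Answer: 16

Derivation:
Step 1: +2 fires, +1 burnt (F count now 2)
Step 2: +3 fires, +2 burnt (F count now 3)
Step 3: +3 fires, +3 burnt (F count now 3)
Step 4: +4 fires, +3 burnt (F count now 4)
Step 5: +2 fires, +4 burnt (F count now 2)
Step 6: +1 fires, +2 burnt (F count now 1)
Step 7: +1 fires, +1 burnt (F count now 1)
Step 8: +0 fires, +1 burnt (F count now 0)
Fire out after step 8
Initially T: 18, now '.': 23
Total burnt (originally-T cells now '.'): 16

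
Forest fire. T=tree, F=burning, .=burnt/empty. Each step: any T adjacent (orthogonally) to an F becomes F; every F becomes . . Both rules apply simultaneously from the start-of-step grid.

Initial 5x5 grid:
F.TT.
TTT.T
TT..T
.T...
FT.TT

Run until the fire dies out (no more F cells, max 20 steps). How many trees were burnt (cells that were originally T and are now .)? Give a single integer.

Answer: 9

Derivation:
Step 1: +2 fires, +2 burnt (F count now 2)
Step 2: +3 fires, +2 burnt (F count now 3)
Step 3: +2 fires, +3 burnt (F count now 2)
Step 4: +1 fires, +2 burnt (F count now 1)
Step 5: +1 fires, +1 burnt (F count now 1)
Step 6: +0 fires, +1 burnt (F count now 0)
Fire out after step 6
Initially T: 13, now '.': 21
Total burnt (originally-T cells now '.'): 9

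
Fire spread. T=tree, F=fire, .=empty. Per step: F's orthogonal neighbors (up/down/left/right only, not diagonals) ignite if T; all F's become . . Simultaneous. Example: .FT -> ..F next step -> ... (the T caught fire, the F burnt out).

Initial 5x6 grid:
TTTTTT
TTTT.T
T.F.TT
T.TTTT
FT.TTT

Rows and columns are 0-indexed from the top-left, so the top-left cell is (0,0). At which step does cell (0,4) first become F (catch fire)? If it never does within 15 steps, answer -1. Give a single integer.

Step 1: cell (0,4)='T' (+4 fires, +2 burnt)
Step 2: cell (0,4)='T' (+5 fires, +4 burnt)
Step 3: cell (0,4)='T' (+5 fires, +5 burnt)
Step 4: cell (0,4)='F' (+5 fires, +5 burnt)
  -> target ignites at step 4
Step 5: cell (0,4)='.' (+3 fires, +5 burnt)
Step 6: cell (0,4)='.' (+1 fires, +3 burnt)
Step 7: cell (0,4)='.' (+0 fires, +1 burnt)
  fire out at step 7

4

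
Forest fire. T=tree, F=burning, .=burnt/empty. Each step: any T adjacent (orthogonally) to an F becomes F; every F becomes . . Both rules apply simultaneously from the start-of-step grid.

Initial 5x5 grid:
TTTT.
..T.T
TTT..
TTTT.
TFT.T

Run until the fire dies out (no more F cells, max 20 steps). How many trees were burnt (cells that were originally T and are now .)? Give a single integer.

Answer: 14

Derivation:
Step 1: +3 fires, +1 burnt (F count now 3)
Step 2: +3 fires, +3 burnt (F count now 3)
Step 3: +3 fires, +3 burnt (F count now 3)
Step 4: +1 fires, +3 burnt (F count now 1)
Step 5: +1 fires, +1 burnt (F count now 1)
Step 6: +2 fires, +1 burnt (F count now 2)
Step 7: +1 fires, +2 burnt (F count now 1)
Step 8: +0 fires, +1 burnt (F count now 0)
Fire out after step 8
Initially T: 16, now '.': 23
Total burnt (originally-T cells now '.'): 14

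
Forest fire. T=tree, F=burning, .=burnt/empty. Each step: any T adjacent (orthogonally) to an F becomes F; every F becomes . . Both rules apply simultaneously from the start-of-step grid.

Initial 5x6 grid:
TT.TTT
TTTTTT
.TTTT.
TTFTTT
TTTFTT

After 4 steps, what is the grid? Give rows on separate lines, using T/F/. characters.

Step 1: 5 trees catch fire, 2 burn out
  TT.TTT
  TTTTTT
  .TFTT.
  TF.FTT
  TTF.FT
Step 2: 7 trees catch fire, 5 burn out
  TT.TTT
  TTFTTT
  .F.FT.
  F...FT
  TF...F
Step 3: 5 trees catch fire, 7 burn out
  TT.TTT
  TF.FTT
  ....F.
  .....F
  F.....
Step 4: 4 trees catch fire, 5 burn out
  TF.FTT
  F...FT
  ......
  ......
  ......

TF.FTT
F...FT
......
......
......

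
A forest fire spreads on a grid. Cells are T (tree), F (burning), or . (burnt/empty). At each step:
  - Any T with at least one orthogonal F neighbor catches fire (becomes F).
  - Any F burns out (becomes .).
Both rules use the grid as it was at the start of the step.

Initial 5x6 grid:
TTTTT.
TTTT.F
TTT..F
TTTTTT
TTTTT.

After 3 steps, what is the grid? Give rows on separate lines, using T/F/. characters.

Step 1: 1 trees catch fire, 2 burn out
  TTTTT.
  TTTT..
  TTT...
  TTTTTF
  TTTTT.
Step 2: 1 trees catch fire, 1 burn out
  TTTTT.
  TTTT..
  TTT...
  TTTTF.
  TTTTT.
Step 3: 2 trees catch fire, 1 burn out
  TTTTT.
  TTTT..
  TTT...
  TTTF..
  TTTTF.

TTTTT.
TTTT..
TTT...
TTTF..
TTTTF.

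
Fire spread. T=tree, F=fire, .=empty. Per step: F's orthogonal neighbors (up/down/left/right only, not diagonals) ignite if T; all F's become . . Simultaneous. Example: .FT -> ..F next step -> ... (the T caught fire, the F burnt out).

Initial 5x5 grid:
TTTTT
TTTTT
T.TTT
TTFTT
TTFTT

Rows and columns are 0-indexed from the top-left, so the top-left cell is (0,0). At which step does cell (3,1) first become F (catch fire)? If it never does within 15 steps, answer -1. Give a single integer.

Step 1: cell (3,1)='F' (+5 fires, +2 burnt)
  -> target ignites at step 1
Step 2: cell (3,1)='.' (+6 fires, +5 burnt)
Step 3: cell (3,1)='.' (+5 fires, +6 burnt)
Step 4: cell (3,1)='.' (+4 fires, +5 burnt)
Step 5: cell (3,1)='.' (+2 fires, +4 burnt)
Step 6: cell (3,1)='.' (+0 fires, +2 burnt)
  fire out at step 6

1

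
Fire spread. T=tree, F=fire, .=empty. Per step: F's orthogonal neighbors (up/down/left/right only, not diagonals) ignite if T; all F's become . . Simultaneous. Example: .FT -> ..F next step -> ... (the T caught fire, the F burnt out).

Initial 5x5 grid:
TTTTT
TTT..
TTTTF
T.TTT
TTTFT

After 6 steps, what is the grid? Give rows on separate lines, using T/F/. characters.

Step 1: 5 trees catch fire, 2 burn out
  TTTTT
  TTT..
  TTTF.
  T.TFF
  TTF.F
Step 2: 3 trees catch fire, 5 burn out
  TTTTT
  TTT..
  TTF..
  T.F..
  TF...
Step 3: 3 trees catch fire, 3 burn out
  TTTTT
  TTF..
  TF...
  T....
  F....
Step 4: 4 trees catch fire, 3 burn out
  TTFTT
  TF...
  F....
  F....
  .....
Step 5: 3 trees catch fire, 4 burn out
  TF.FT
  F....
  .....
  .....
  .....
Step 6: 2 trees catch fire, 3 burn out
  F...F
  .....
  .....
  .....
  .....

F...F
.....
.....
.....
.....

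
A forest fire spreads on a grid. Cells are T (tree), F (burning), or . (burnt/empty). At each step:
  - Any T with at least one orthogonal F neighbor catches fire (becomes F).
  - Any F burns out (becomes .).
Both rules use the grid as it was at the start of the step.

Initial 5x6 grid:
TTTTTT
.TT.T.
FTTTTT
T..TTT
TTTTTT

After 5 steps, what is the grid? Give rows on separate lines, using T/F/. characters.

Step 1: 2 trees catch fire, 1 burn out
  TTTTTT
  .TT.T.
  .FTTTT
  F..TTT
  TTTTTT
Step 2: 3 trees catch fire, 2 burn out
  TTTTTT
  .FT.T.
  ..FTTT
  ...TTT
  FTTTTT
Step 3: 4 trees catch fire, 3 burn out
  TFTTTT
  ..F.T.
  ...FTT
  ...TTT
  .FTTTT
Step 4: 5 trees catch fire, 4 burn out
  F.FTTT
  ....T.
  ....FT
  ...FTT
  ..FTTT
Step 5: 5 trees catch fire, 5 burn out
  ...FTT
  ....F.
  .....F
  ....FT
  ...FTT

...FTT
....F.
.....F
....FT
...FTT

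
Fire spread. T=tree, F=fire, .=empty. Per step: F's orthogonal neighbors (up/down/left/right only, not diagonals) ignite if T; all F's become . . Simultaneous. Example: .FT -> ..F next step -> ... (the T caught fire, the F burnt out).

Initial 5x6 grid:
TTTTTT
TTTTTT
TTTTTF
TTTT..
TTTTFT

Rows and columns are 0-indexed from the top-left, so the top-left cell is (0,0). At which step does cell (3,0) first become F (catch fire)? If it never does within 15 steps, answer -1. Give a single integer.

Step 1: cell (3,0)='T' (+4 fires, +2 burnt)
Step 2: cell (3,0)='T' (+5 fires, +4 burnt)
Step 3: cell (3,0)='T' (+5 fires, +5 burnt)
Step 4: cell (3,0)='T' (+5 fires, +5 burnt)
Step 5: cell (3,0)='F' (+4 fires, +5 burnt)
  -> target ignites at step 5
Step 6: cell (3,0)='.' (+2 fires, +4 burnt)
Step 7: cell (3,0)='.' (+1 fires, +2 burnt)
Step 8: cell (3,0)='.' (+0 fires, +1 burnt)
  fire out at step 8

5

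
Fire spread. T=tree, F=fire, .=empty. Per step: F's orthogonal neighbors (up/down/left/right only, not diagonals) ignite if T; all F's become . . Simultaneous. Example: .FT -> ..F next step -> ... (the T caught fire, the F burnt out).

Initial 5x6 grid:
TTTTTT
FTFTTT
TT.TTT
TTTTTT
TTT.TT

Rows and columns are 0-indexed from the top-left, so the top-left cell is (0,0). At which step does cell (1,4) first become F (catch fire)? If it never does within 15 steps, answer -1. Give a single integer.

Step 1: cell (1,4)='T' (+5 fires, +2 burnt)
Step 2: cell (1,4)='F' (+6 fires, +5 burnt)
  -> target ignites at step 2
Step 3: cell (1,4)='.' (+6 fires, +6 burnt)
Step 4: cell (1,4)='.' (+5 fires, +6 burnt)
Step 5: cell (1,4)='.' (+3 fires, +5 burnt)
Step 6: cell (1,4)='.' (+1 fires, +3 burnt)
Step 7: cell (1,4)='.' (+0 fires, +1 burnt)
  fire out at step 7

2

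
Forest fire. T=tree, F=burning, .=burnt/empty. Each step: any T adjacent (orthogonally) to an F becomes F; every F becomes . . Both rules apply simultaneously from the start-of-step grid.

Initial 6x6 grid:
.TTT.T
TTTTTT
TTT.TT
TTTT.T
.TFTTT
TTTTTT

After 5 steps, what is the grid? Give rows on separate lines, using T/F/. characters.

Step 1: 4 trees catch fire, 1 burn out
  .TTT.T
  TTTTTT
  TTT.TT
  TTFT.T
  .F.FTT
  TTFTTT
Step 2: 6 trees catch fire, 4 burn out
  .TTT.T
  TTTTTT
  TTF.TT
  TF.F.T
  ....FT
  TF.FTT
Step 3: 6 trees catch fire, 6 burn out
  .TTT.T
  TTFTTT
  TF..TT
  F....T
  .....F
  F...FT
Step 4: 6 trees catch fire, 6 burn out
  .TFT.T
  TF.FTT
  F...TT
  .....F
  ......
  .....F
Step 5: 5 trees catch fire, 6 burn out
  .F.F.T
  F...FT
  ....TF
  ......
  ......
  ......

.F.F.T
F...FT
....TF
......
......
......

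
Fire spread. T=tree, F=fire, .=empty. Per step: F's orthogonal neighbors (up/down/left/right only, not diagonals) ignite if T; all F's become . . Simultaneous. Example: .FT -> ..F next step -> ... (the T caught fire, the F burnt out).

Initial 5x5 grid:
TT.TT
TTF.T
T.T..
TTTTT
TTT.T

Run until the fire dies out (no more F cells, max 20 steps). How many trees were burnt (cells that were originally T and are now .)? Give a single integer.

Step 1: +2 fires, +1 burnt (F count now 2)
Step 2: +3 fires, +2 burnt (F count now 3)
Step 3: +5 fires, +3 burnt (F count now 5)
Step 4: +3 fires, +5 burnt (F count now 3)
Step 5: +2 fires, +3 burnt (F count now 2)
Step 6: +0 fires, +2 burnt (F count now 0)
Fire out after step 6
Initially T: 18, now '.': 22
Total burnt (originally-T cells now '.'): 15

Answer: 15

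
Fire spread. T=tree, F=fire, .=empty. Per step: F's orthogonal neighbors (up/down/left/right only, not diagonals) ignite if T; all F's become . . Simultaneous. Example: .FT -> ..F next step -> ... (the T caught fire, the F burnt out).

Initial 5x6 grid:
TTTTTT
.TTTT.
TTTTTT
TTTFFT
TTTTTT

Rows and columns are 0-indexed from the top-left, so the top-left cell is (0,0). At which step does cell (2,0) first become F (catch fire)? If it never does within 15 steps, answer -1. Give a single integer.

Step 1: cell (2,0)='T' (+6 fires, +2 burnt)
Step 2: cell (2,0)='T' (+7 fires, +6 burnt)
Step 3: cell (2,0)='T' (+6 fires, +7 burnt)
Step 4: cell (2,0)='F' (+5 fires, +6 burnt)
  -> target ignites at step 4
Step 5: cell (2,0)='.' (+1 fires, +5 burnt)
Step 6: cell (2,0)='.' (+1 fires, +1 burnt)
Step 7: cell (2,0)='.' (+0 fires, +1 burnt)
  fire out at step 7

4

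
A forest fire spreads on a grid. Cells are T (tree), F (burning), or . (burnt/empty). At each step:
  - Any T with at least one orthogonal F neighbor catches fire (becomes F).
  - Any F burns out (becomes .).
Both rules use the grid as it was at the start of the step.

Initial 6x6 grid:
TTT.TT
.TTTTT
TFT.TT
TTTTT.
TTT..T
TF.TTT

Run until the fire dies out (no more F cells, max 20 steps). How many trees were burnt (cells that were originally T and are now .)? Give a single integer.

Step 1: +6 fires, +2 burnt (F count now 6)
Step 2: +6 fires, +6 burnt (F count now 6)
Step 3: +4 fires, +6 burnt (F count now 4)
Step 4: +2 fires, +4 burnt (F count now 2)
Step 5: +3 fires, +2 burnt (F count now 3)
Step 6: +2 fires, +3 burnt (F count now 2)
Step 7: +0 fires, +2 burnt (F count now 0)
Fire out after step 7
Initially T: 27, now '.': 32
Total burnt (originally-T cells now '.'): 23

Answer: 23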